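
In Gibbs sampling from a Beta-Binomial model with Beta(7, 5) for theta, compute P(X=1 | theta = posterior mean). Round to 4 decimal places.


Posterior mean = alpha/(alpha+beta) = 7/12 = 0.5833
P(X=1|theta=mean) = theta = 0.5833

0.5833


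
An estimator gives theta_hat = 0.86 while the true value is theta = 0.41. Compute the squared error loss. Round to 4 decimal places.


The squared error loss is (theta_hat - theta)^2
= (0.86 - 0.41)^2
= (0.45)^2 = 0.2025

0.2025


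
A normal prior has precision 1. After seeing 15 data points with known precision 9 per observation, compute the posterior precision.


In the conjugate normal model, precisions add:
tau_posterior = tau_prior + n * tau_data
= 1 + 15*9 = 136

136


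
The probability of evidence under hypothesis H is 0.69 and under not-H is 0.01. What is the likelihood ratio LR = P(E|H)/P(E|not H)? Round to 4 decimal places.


LR = 0.69 / 0.01
= 69.0

69.0


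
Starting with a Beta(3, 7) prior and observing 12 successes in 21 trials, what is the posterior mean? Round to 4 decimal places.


Posterior parameters: alpha = 3 + 12 = 15
beta = 7 + 9 = 16
Posterior mean = alpha / (alpha + beta) = 15 / 31
= 0.4839

0.4839


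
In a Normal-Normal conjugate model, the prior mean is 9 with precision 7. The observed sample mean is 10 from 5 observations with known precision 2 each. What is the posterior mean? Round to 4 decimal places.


Posterior precision = tau0 + n*tau = 7 + 5*2 = 17
Posterior mean = (tau0*mu0 + n*tau*xbar) / posterior_precision
= (7*9 + 5*2*10) / 17
= 163 / 17 = 9.5882

9.5882


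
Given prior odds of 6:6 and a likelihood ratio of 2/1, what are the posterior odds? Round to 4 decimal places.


Posterior odds = prior odds * LR
Prior odds = 6/6 = 1.0
LR = 2/1 = 2.0
Posterior odds = 1.0 * 2.0 = 2.0

2.0


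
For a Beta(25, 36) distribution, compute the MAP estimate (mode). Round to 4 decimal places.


MAP = mode = (a-1)/(a+b-2)
= (25-1)/(25+36-2)
= 24/59 = 0.4068

0.4068


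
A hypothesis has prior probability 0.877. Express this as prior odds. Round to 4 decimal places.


Odds = P(H) / P(not H) = 0.877 / 0.123
= 7.1301

7.1301


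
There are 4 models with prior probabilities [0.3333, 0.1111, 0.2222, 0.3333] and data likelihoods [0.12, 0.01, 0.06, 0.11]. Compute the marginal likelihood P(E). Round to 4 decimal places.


P(E) = sum over models of P(M_i) * P(E|M_i)
= 0.3333*0.12 + 0.1111*0.01 + 0.2222*0.06 + 0.3333*0.11
= 0.0911

0.0911


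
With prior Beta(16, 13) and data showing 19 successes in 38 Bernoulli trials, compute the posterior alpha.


Conjugate update: alpha_posterior = alpha_prior + k
= 16 + 19 = 35

35


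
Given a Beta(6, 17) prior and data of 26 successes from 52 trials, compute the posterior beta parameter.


Number of failures = 52 - 26 = 26
Posterior beta = 17 + 26 = 43

43


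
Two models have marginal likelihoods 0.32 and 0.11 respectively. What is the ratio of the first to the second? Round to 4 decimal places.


Evidence ratio = 0.32 / 0.11
= 2.9091

2.9091


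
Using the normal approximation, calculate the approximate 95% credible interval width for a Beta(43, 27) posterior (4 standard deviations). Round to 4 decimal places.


Var(Beta) = 43*27/(70^2 * 71) = 0.0033
SD = 0.0578
Width ~ 4*SD = 0.2311

0.2311


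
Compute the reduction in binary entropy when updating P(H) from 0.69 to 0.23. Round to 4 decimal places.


H_before = -p*log2(p) - (1-p)*log2(1-p) for p=0.69: 0.8932
H_after for p=0.23: 0.778
Reduction = 0.8932 - 0.778 = 0.1152

0.1152


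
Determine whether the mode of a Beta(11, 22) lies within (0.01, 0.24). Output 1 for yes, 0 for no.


First find the mode: (a-1)/(a+b-2) = 0.3226
Is 0.3226 in (0.01, 0.24)? 0

0


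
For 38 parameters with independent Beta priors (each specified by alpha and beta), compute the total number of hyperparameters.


A Beta prior has 2 hyperparameters per parameter.
Total = 38 * 2 = 76

76


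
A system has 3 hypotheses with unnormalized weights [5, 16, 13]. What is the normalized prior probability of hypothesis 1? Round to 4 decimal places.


The normalized prior is the weight divided by the total.
Total weight = 34
P(H1) = 5 / 34 = 0.1471

0.1471


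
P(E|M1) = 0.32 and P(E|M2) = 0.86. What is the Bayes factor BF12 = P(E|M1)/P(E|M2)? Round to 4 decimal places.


Bayes factor BF12 = P(E|M1) / P(E|M2)
= 0.32 / 0.86
= 0.3721

0.3721


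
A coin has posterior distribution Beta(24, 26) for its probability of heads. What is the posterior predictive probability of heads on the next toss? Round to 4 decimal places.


Posterior predictive = E[theta] = alpha/(alpha+beta)
= 24/50
= 0.48

0.48


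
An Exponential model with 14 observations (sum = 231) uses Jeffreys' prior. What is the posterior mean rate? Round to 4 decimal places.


Posterior Gamma(14, 231)
E[lambda] = 14/231 = 0.0606

0.0606


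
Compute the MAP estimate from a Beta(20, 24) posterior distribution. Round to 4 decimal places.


MAP = mode of Beta distribution
= (alpha - 1)/(alpha + beta - 2)
= (20-1)/(20+24-2)
= 19/42 = 0.4524

0.4524


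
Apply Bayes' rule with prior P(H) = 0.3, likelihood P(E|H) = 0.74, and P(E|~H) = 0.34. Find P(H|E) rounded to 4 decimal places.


Step 1: Compute marginal P(E) = P(E|H)P(H) + P(E|~H)P(~H)
= 0.74*0.3 + 0.34*0.7 = 0.46
Step 2: P(H|E) = P(E|H)P(H)/P(E) = 0.222/0.46
= 0.4826

0.4826


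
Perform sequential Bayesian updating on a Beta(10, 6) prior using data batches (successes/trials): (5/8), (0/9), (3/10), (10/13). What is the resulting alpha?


Accumulate successes: 18
Posterior alpha = prior alpha + sum of successes
= 10 + 18 = 28

28


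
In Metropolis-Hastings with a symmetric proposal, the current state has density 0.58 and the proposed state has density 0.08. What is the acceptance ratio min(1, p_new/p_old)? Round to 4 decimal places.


Ratio = p_new / p_old = 0.08 / 0.58 = 0.1379
Acceptance = min(1, 0.1379) = 0.1379

0.1379


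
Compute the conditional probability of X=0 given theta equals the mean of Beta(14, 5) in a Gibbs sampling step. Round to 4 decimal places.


Mean of Beta(14, 5) = 0.7368
P(X=0 | theta=0.7368) = 0.2632

0.2632


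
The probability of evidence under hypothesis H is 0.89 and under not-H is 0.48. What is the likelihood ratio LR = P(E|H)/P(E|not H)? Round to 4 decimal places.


LR = 0.89 / 0.48
= 1.8542

1.8542


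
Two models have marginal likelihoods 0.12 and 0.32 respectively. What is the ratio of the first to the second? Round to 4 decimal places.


Evidence ratio = 0.12 / 0.32
= 0.375

0.375


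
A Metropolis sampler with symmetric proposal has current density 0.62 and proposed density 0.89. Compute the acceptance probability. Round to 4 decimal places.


For symmetric proposals, acceptance = min(1, pi(x*)/pi(x))
= min(1, 0.89/0.62)
= min(1, 1.4355) = 1.0

1.0


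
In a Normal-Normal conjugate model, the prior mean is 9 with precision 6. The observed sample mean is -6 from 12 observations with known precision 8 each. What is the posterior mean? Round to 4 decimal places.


Posterior precision = tau0 + n*tau = 6 + 12*8 = 102
Posterior mean = (tau0*mu0 + n*tau*xbar) / posterior_precision
= (6*9 + 12*8*-6) / 102
= -522 / 102 = -5.1176

-5.1176


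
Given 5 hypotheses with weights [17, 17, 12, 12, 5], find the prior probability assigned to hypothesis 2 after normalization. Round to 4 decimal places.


To normalize, divide each weight by the sum of all weights.
Sum = 63
Prior(H2) = 17/63 = 0.2698

0.2698


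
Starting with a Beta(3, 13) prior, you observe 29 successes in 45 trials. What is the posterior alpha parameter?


For a Beta-Binomial conjugate model:
Posterior alpha = prior alpha + number of successes
= 3 + 29 = 32

32


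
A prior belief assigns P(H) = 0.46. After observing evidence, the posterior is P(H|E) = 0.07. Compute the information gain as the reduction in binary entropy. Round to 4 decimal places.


H(prior) = -0.46*log2(0.46) - 0.54*log2(0.54)
= 0.9954
H(post) = -0.07*log2(0.07) - 0.93*log2(0.93)
= 0.3659
IG = 0.9954 - 0.3659 = 0.6295

0.6295


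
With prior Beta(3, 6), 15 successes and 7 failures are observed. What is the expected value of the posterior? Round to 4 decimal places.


Posterior = Beta(18, 13)
E[theta] = alpha/(alpha+beta)
= 18/31 = 0.5806

0.5806


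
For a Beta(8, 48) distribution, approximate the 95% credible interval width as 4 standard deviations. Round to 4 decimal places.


Variance of Beta(a,b) = ab / ((a+b)^2 * (a+b+1))
= 8*48 / ((56)^2 * 57)
= 0.0021
SD = sqrt(0.0021) = 0.0463
Width = 4 * SD = 0.1854

0.1854


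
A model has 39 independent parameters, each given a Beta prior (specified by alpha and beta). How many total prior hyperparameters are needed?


Each Beta prior needs 2 hyperparameters (alpha and beta).
Total = 2 * 39 = 78

78


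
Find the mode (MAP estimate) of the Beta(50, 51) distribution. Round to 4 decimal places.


For Beta(a,b) with a,b > 1:
Mode = (a-1)/(a+b-2) = (50-1)/(101-2)
= 49/99 = 0.4949

0.4949


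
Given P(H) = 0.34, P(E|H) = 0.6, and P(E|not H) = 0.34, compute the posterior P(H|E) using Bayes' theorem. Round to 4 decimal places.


By Bayes' theorem: P(H|E) = P(E|H)*P(H) / P(E)
P(E) = P(E|H)*P(H) + P(E|not H)*P(not H)
P(E) = 0.6*0.34 + 0.34*0.66 = 0.4284
P(H|E) = 0.6*0.34 / 0.4284 = 0.4762

0.4762


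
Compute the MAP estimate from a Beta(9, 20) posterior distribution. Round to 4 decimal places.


MAP = mode of Beta distribution
= (alpha - 1)/(alpha + beta - 2)
= (9-1)/(9+20-2)
= 8/27 = 0.2963

0.2963


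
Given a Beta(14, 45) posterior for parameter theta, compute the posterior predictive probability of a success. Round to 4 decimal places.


For a Beta-Bernoulli model, the predictive probability is the mean:
P(success) = 14/(14+45) = 14/59 = 0.2373

0.2373


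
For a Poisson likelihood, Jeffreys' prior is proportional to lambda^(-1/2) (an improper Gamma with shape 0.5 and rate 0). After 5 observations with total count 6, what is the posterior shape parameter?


Jeffreys' prior for Poisson is proportional to lambda^(-1/2).
Posterior is Gamma(0.5 + S, 0 + n) = Gamma(0.5 + 6, 5).
Posterior shape = 0.5 + S = 0.5 + 6 = 6.5

6.5


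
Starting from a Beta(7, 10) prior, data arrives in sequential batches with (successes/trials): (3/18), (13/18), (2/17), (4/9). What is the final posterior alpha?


In sequential Bayesian updating, we sum all successes.
Total successes = 22
Final alpha = 7 + 22 = 29

29


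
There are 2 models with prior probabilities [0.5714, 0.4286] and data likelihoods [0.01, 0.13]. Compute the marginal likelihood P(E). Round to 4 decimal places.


P(E) = sum over models of P(M_i) * P(E|M_i)
= 0.5714*0.01 + 0.4286*0.13
= 0.0614

0.0614


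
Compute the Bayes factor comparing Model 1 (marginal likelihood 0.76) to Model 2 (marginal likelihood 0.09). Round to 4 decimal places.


BF12 = marginal likelihood of M1 / marginal likelihood of M2
= 0.76/0.09
= 8.4444

8.4444


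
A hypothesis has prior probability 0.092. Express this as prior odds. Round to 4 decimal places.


Odds = P(H) / P(not H) = 0.092 / 0.908
= 0.1013

0.1013


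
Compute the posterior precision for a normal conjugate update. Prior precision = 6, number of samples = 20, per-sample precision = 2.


tau_post = tau_0 + n * tau
= 6 + 20 * 2 = 46

46


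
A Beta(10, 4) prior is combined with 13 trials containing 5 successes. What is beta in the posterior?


In conjugate updating:
beta_posterior = beta_prior + (n - k)
= 4 + (13 - 5)
= 4 + 8 = 12

12


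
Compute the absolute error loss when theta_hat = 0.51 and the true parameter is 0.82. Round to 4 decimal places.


L = |theta_hat - theta_true|
= |0.51 - 0.82| = 0.31

0.31


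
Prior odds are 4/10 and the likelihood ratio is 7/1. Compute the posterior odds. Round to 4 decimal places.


Posterior odds = prior odds * likelihood ratio
= (4/10) * (7/1)
= 28 / 10
= 2.8

2.8


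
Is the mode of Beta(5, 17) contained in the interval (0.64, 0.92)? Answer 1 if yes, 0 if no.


Mode = (a-1)/(a+b-2) = 4/20 = 0.2
Interval: (0.64, 0.92)
Contains mode? 0

0


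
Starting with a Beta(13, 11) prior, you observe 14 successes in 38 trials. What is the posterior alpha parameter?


For a Beta-Binomial conjugate model:
Posterior alpha = prior alpha + number of successes
= 13 + 14 = 27

27


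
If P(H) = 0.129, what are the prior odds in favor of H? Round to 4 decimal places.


Prior odds = P(H) / (1 - P(H))
= 0.129 / 0.871
= 0.1481

0.1481


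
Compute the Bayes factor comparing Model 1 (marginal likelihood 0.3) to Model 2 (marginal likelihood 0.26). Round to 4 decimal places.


BF12 = marginal likelihood of M1 / marginal likelihood of M2
= 0.3/0.26
= 1.1538

1.1538


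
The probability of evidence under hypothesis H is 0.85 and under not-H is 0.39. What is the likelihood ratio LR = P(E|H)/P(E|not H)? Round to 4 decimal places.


LR = 0.85 / 0.39
= 2.1795

2.1795


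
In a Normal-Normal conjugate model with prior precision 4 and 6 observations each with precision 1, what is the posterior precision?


Posterior precision = prior precision + n * observation precision
= 4 + 6 * 1
= 4 + 6 = 10

10


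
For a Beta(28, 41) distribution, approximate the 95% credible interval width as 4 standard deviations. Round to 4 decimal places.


Variance of Beta(a,b) = ab / ((a+b)^2 * (a+b+1))
= 28*41 / ((69)^2 * 70)
= 0.0034
SD = sqrt(0.0034) = 0.0587
Width = 4 * SD = 0.2348

0.2348


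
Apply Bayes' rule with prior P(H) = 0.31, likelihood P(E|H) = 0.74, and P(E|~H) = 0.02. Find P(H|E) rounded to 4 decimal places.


Step 1: Compute marginal P(E) = P(E|H)P(H) + P(E|~H)P(~H)
= 0.74*0.31 + 0.02*0.69 = 0.2432
Step 2: P(H|E) = P(E|H)P(H)/P(E) = 0.2294/0.2432
= 0.9433

0.9433


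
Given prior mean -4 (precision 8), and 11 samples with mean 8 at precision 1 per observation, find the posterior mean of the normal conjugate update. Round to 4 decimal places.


The posterior mean is a precision-weighted average of prior and data.
Post. prec. = 8 + 11 = 19
Post. mean = (-32 + 88)/19 = 56/19 = 2.9474

2.9474


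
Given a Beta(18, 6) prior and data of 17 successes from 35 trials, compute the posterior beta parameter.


Number of failures = 35 - 17 = 18
Posterior beta = 6 + 18 = 24

24


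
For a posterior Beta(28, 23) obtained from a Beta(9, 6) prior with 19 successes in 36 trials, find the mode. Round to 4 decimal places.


Mode = (alpha - 1) / (alpha + beta - 2)
= 27 / 49
= 0.551

0.551


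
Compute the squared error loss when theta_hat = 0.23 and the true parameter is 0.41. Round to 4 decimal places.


L = (theta_hat - theta_true)^2
= (0.23 - 0.41)^2
= -0.18^2 = 0.0324

0.0324


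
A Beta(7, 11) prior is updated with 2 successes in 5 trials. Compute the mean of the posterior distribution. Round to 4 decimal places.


After update: Beta(9, 14)
Mean = 9 / (9 + 14) = 9 / 23
= 0.3913

0.3913


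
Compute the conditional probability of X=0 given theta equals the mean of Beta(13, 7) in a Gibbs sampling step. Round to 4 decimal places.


Mean of Beta(13, 7) = 0.65
P(X=0 | theta=0.65) = 0.35

0.35


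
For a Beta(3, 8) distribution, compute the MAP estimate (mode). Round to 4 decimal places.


MAP = mode = (a-1)/(a+b-2)
= (3-1)/(3+8-2)
= 2/9 = 0.2222

0.2222


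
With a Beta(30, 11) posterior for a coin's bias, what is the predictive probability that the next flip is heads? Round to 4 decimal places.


The predictive probability equals the posterior mean.
P(next = heads) = alpha / (alpha + beta)
= 30 / 41 = 0.7317

0.7317


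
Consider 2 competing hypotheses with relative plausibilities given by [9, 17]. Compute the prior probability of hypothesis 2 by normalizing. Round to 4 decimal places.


Sum of weights = 9 + 17 = 26
Normalized prior for H2 = 17 / 26
= 0.6538

0.6538


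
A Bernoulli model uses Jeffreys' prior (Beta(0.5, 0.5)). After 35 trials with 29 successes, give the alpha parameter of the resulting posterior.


Posterior = Beta(prior_alpha + successes, prior_beta + failures)
= Beta(0.5 + 29, 0.5 + 6)
Posterior alpha = 0.5 + k = 0.5 + 29 = 29.5

29.5


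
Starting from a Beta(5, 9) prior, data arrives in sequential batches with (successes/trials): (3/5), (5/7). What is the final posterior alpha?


In sequential Bayesian updating, we sum all successes.
Total successes = 8
Final alpha = 5 + 8 = 13

13


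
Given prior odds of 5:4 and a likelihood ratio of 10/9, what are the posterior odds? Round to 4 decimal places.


Posterior odds = prior odds * LR
Prior odds = 5/4 = 1.25
LR = 10/9 = 1.1111
Posterior odds = 1.25 * 1.1111 = 1.3889

1.3889


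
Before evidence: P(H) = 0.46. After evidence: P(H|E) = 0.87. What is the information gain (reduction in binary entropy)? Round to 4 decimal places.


Prior entropy = 0.9954
Posterior entropy = 0.5574
Information gain = 0.9954 - 0.5574 = 0.4379

0.4379


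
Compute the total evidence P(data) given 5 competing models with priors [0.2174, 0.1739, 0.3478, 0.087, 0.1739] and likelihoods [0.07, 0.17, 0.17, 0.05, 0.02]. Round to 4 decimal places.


Marginal likelihood = sum P(model_i) * P(data|model_i)
Model 1: 0.2174 * 0.07 = 0.0152
Model 2: 0.1739 * 0.17 = 0.0296
Model 3: 0.3478 * 0.17 = 0.0591
Model 4: 0.087 * 0.05 = 0.0043
Model 5: 0.1739 * 0.02 = 0.0035
Total = 0.1117

0.1117


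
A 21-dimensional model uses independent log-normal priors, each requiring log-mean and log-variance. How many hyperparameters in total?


Per parameter: 2 (log-mean and log-variance).
Total = 21 * 2 = 42

42


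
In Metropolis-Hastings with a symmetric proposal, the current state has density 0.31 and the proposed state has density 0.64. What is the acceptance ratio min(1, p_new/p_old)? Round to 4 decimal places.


Ratio = p_new / p_old = 0.64 / 0.31 = 2.0645
Acceptance = min(1, 2.0645) = 1.0

1.0


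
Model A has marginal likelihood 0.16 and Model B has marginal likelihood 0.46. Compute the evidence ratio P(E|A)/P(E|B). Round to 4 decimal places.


Evidence ratio = P(E|A) / P(E|B)
= 0.16 / 0.46
= 0.3478

0.3478


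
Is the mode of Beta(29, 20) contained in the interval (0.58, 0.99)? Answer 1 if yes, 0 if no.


Mode = (a-1)/(a+b-2) = 28/47 = 0.5957
Interval: (0.58, 0.99)
Contains mode? 1

1


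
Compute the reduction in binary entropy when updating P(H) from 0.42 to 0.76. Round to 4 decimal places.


H_before = -p*log2(p) - (1-p)*log2(1-p) for p=0.42: 0.9815
H_after for p=0.76: 0.795
Reduction = 0.9815 - 0.795 = 0.1864

0.1864


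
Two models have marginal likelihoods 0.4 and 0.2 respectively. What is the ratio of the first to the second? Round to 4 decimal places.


Evidence ratio = 0.4 / 0.2
= 2.0

2.0


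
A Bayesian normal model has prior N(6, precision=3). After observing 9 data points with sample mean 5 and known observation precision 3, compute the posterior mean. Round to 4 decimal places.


Posterior mean = (prior_precision * prior_mean + n * data_precision * data_mean) / (prior_precision + n * data_precision)
Numerator = 3*6 + 9*3*5 = 153
Denominator = 3 + 9*3 = 30
Posterior mean = 5.1

5.1


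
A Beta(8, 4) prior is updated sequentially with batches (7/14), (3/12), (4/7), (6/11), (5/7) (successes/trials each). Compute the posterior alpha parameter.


Sequential conjugate updating is equivalent to a single batch update.
Total successes across all batches = 25
alpha_posterior = alpha_prior + total_successes = 8 + 25
= 33

33


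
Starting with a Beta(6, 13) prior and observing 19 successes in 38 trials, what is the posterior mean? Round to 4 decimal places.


Posterior parameters: alpha = 6 + 19 = 25
beta = 13 + 19 = 32
Posterior mean = alpha / (alpha + beta) = 25 / 57
= 0.4386

0.4386


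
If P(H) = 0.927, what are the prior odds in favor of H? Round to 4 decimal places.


Prior odds = P(H) / (1 - P(H))
= 0.927 / 0.073
= 12.6986

12.6986


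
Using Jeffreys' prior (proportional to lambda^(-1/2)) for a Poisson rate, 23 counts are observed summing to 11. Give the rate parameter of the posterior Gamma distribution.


Conjugate update: Gamma(prior_shape + S, prior_rate + n).
Prior shape = 0.5, prior rate = 0.
Posterior rate = 0 + n = 23

23.0


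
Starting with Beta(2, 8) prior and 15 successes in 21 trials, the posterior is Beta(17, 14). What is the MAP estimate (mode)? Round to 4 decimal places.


The mode of Beta(a, b) when a > 1 and b > 1 is (a-1)/(a+b-2)
= (17 - 1) / (17 + 14 - 2)
= 16 / 29
= 0.5517

0.5517


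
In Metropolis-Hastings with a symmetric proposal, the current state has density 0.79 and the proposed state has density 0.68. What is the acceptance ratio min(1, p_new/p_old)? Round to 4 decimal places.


Ratio = p_new / p_old = 0.68 / 0.79 = 0.8608
Acceptance = min(1, 0.8608) = 0.8608

0.8608


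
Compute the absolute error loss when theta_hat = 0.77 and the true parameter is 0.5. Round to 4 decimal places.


L = |theta_hat - theta_true|
= |0.77 - 0.5| = 0.27

0.27


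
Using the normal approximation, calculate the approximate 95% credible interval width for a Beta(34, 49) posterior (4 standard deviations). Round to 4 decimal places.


Var(Beta) = 34*49/(83^2 * 84) = 0.0029
SD = 0.0537
Width ~ 4*SD = 0.2146

0.2146


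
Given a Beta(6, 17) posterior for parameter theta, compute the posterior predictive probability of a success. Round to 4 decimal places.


For a Beta-Bernoulli model, the predictive probability is the mean:
P(success) = 6/(6+17) = 6/23 = 0.2609

0.2609


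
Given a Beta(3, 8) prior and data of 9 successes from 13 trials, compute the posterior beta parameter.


Number of failures = 13 - 9 = 4
Posterior beta = 8 + 4 = 12

12


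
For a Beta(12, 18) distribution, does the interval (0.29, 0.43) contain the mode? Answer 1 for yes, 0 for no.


Mode of Beta(a,b) = (a-1)/(a+b-2)
= (12-1)/(12+18-2) = 0.3929
Check: 0.29 <= 0.3929 <= 0.43?
Result: 1

1


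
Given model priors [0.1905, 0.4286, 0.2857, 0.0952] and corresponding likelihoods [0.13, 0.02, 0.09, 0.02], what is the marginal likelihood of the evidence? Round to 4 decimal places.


P(E) = sum_i P(M_i) P(E|M_i)
= 0.0248 + 0.0086 + 0.0257 + 0.0019
= 0.061

0.061


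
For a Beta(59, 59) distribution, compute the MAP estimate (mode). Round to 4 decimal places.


MAP = mode = (a-1)/(a+b-2)
= (59-1)/(59+59-2)
= 58/116 = 0.5

0.5


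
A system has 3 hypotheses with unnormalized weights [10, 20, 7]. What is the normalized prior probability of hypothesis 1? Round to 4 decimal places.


The normalized prior is the weight divided by the total.
Total weight = 37
P(H1) = 10 / 37 = 0.2703

0.2703


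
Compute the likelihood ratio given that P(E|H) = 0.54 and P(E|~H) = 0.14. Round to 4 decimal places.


LR = P(E|H) / P(E|~H)
= 0.54 / 0.14 = 3.8571

3.8571


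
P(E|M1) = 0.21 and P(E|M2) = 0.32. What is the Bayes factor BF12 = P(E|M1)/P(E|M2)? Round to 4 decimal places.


Bayes factor BF12 = P(E|M1) / P(E|M2)
= 0.21 / 0.32
= 0.6562

0.6562


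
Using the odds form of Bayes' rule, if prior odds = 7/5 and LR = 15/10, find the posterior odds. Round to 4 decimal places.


Bayes' rule in odds form: posterior odds = prior odds * LR
= (7 * 15) / (5 * 10)
= 105/50 = 2.1

2.1


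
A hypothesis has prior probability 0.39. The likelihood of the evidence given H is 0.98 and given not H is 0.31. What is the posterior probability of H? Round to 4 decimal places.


Using Bayes' theorem:
P(E) = 0.39 * 0.98 + 0.61 * 0.31
P(E) = 0.5713
P(H|E) = (0.39 * 0.98) / 0.5713 = 0.669

0.669


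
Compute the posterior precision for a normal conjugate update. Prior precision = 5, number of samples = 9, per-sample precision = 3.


tau_post = tau_0 + n * tau
= 5 + 9 * 3 = 32

32


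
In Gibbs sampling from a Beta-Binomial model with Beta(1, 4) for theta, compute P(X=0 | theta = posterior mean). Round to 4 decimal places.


Posterior mean = alpha/(alpha+beta) = 1/5 = 0.2
P(X=0|theta=mean) = 1 - theta = 0.8

0.8


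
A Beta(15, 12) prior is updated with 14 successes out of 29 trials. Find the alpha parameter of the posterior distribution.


In the Beta-Binomial conjugate update:
alpha_post = alpha_prior + successes
= 15 + 14
= 29

29


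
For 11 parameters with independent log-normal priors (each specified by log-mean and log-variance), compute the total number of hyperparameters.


A log-normal prior has 2 hyperparameters per parameter.
Total = 11 * 2 = 22

22


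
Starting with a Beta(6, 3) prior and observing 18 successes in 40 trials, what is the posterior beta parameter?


Posterior beta = prior beta + failures
Failures = 40 - 18 = 22
beta_post = 3 + 22 = 25

25


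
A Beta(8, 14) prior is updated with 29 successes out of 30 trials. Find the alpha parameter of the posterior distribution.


In the Beta-Binomial conjugate update:
alpha_post = alpha_prior + successes
= 8 + 29
= 37

37


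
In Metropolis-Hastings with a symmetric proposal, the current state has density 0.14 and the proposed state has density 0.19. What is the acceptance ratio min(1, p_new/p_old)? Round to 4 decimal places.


Ratio = p_new / p_old = 0.19 / 0.14 = 1.3571
Acceptance = min(1, 1.3571) = 1.0

1.0


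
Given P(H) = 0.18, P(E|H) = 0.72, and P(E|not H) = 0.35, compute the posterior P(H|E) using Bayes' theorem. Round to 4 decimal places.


By Bayes' theorem: P(H|E) = P(E|H)*P(H) / P(E)
P(E) = P(E|H)*P(H) + P(E|not H)*P(not H)
P(E) = 0.72*0.18 + 0.35*0.82 = 0.4166
P(H|E) = 0.72*0.18 / 0.4166 = 0.3111

0.3111


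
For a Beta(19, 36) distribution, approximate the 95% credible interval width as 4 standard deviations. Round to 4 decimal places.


Variance of Beta(a,b) = ab / ((a+b)^2 * (a+b+1))
= 19*36 / ((55)^2 * 56)
= 0.004
SD = sqrt(0.004) = 0.0635
Width = 4 * SD = 0.2542

0.2542


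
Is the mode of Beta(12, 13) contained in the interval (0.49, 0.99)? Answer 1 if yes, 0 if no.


Mode = (a-1)/(a+b-2) = 11/23 = 0.4783
Interval: (0.49, 0.99)
Contains mode? 0

0


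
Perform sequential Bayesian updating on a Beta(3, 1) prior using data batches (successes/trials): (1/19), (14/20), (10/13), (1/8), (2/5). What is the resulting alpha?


Accumulate successes: 28
Posterior alpha = prior alpha + sum of successes
= 3 + 28 = 31

31


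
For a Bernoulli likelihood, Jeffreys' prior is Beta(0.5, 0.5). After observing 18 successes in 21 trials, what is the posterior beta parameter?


Jeffreys' prior for Bernoulli is Beta(0.5, 0.5).
Posterior is Beta(0.5 + k, 0.5 + n - k).
Posterior beta = 0.5 + (n - k) = 0.5 + 3 = 3.5

3.5


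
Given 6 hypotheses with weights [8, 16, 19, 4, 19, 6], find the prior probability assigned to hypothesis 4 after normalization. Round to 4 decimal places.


To normalize, divide each weight by the sum of all weights.
Sum = 72
Prior(H4) = 4/72 = 0.0556

0.0556


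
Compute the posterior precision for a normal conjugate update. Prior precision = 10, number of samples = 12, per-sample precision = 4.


tau_post = tau_0 + n * tau
= 10 + 12 * 4 = 58

58


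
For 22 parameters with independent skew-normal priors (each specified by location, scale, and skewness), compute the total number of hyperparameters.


A skew-normal prior has 3 hyperparameters per parameter.
Total = 22 * 3 = 66

66


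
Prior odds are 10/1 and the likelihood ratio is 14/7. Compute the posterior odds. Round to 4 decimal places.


Posterior odds = prior odds * likelihood ratio
= (10/1) * (14/7)
= 140 / 7
= 20.0

20.0


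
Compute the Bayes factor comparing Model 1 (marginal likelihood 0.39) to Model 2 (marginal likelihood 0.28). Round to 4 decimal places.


BF12 = marginal likelihood of M1 / marginal likelihood of M2
= 0.39/0.28
= 1.3929

1.3929


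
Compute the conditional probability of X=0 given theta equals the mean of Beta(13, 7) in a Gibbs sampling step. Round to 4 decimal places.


Mean of Beta(13, 7) = 0.65
P(X=0 | theta=0.65) = 0.35

0.35


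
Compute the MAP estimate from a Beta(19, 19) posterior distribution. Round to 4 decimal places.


MAP = mode of Beta distribution
= (alpha - 1)/(alpha + beta - 2)
= (19-1)/(19+19-2)
= 18/36 = 0.5

0.5


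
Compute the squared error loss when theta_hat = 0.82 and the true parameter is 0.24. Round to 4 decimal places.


L = (theta_hat - theta_true)^2
= (0.82 - 0.24)^2
= 0.58^2 = 0.3364

0.3364


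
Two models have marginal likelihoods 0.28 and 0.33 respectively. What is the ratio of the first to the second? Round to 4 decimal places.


Evidence ratio = 0.28 / 0.33
= 0.8485

0.8485


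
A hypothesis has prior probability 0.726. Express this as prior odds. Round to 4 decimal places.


Odds = P(H) / P(not H) = 0.726 / 0.274
= 2.6496

2.6496


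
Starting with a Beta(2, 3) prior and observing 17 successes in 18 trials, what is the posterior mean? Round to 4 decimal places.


Posterior parameters: alpha = 2 + 17 = 19
beta = 3 + 1 = 4
Posterior mean = alpha / (alpha + beta) = 19 / 23
= 0.8261

0.8261


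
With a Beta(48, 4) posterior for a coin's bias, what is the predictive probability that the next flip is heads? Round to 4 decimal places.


The predictive probability equals the posterior mean.
P(next = heads) = alpha / (alpha + beta)
= 48 / 52 = 0.9231

0.9231


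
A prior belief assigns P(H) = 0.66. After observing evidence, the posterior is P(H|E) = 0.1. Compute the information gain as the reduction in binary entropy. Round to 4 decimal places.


H(prior) = -0.66*log2(0.66) - 0.34*log2(0.34)
= 0.9248
H(post) = -0.1*log2(0.1) - 0.9*log2(0.9)
= 0.469
IG = 0.9248 - 0.469 = 0.4558

0.4558


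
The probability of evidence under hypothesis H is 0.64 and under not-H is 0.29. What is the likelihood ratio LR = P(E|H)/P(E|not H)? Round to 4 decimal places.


LR = 0.64 / 0.29
= 2.2069

2.2069


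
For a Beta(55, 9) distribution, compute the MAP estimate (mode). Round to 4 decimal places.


MAP = mode = (a-1)/(a+b-2)
= (55-1)/(55+9-2)
= 54/62 = 0.871

0.871


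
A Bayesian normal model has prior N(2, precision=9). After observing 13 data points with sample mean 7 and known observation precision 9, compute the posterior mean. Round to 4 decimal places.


Posterior mean = (prior_precision * prior_mean + n * data_precision * data_mean) / (prior_precision + n * data_precision)
Numerator = 9*2 + 13*9*7 = 837
Denominator = 9 + 13*9 = 126
Posterior mean = 6.6429

6.6429


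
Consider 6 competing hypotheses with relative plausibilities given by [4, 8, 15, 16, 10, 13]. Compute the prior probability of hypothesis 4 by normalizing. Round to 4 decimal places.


Sum of weights = 4 + 8 + 15 + 16 + 10 + 13 = 66
Normalized prior for H4 = 16 / 66
= 0.2424

0.2424


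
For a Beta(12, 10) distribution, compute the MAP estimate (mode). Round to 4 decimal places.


MAP = mode = (a-1)/(a+b-2)
= (12-1)/(12+10-2)
= 11/20 = 0.55

0.55


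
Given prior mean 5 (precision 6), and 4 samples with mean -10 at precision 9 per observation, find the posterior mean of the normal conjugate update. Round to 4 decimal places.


The posterior mean is a precision-weighted average of prior and data.
Post. prec. = 6 + 36 = 42
Post. mean = (30 + -360)/42 = -330/42 = -7.8571

-7.8571


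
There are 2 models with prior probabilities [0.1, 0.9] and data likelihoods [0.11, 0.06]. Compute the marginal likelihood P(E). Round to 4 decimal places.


P(E) = sum over models of P(M_i) * P(E|M_i)
= 0.1*0.11 + 0.9*0.06
= 0.065

0.065


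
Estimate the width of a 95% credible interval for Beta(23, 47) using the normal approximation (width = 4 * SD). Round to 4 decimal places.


For Beta(a,b): Var = ab/((a+b)^2(a+b+1))
Var = 0.0031, SD = 0.0557
Approximate 95% CI width = 4 * 0.0557 = 0.223

0.223


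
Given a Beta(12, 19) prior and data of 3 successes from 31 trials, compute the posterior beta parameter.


Number of failures = 31 - 3 = 28
Posterior beta = 19 + 28 = 47

47


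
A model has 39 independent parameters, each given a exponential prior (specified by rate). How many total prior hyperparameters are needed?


Each exponential prior needs 1 hyperparameter (rate).
Total = 1 * 39 = 39

39


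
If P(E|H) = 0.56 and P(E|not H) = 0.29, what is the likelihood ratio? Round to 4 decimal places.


Likelihood ratio = P(E|H) / P(E|not H)
= 0.56 / 0.29
= 1.931

1.931


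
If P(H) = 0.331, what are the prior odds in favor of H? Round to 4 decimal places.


Prior odds = P(H) / (1 - P(H))
= 0.331 / 0.669
= 0.4948

0.4948


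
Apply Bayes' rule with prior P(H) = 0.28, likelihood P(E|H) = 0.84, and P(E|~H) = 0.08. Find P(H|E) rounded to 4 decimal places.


Step 1: Compute marginal P(E) = P(E|H)P(H) + P(E|~H)P(~H)
= 0.84*0.28 + 0.08*0.72 = 0.2928
Step 2: P(H|E) = P(E|H)P(H)/P(E) = 0.2352/0.2928
= 0.8033

0.8033


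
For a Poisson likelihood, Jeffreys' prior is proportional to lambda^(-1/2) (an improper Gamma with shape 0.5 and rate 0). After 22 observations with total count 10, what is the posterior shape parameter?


Jeffreys' prior for Poisson is proportional to lambda^(-1/2).
Posterior is Gamma(0.5 + S, 0 + n) = Gamma(0.5 + 10, 22).
Posterior shape = 0.5 + S = 0.5 + 10 = 10.5

10.5


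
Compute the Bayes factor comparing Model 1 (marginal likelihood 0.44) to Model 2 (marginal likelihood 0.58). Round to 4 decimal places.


BF12 = marginal likelihood of M1 / marginal likelihood of M2
= 0.44/0.58
= 0.7586

0.7586


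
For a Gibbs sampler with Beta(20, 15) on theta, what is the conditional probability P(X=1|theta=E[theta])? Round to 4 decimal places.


E[theta] = 20/(20+15) = 0.5714
P(X=1|theta) = theta = 0.5714

0.5714


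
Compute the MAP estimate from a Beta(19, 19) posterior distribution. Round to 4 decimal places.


MAP = mode of Beta distribution
= (alpha - 1)/(alpha + beta - 2)
= (19-1)/(19+19-2)
= 18/36 = 0.5

0.5


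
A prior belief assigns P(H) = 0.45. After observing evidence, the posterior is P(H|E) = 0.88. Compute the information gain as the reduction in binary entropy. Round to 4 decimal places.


H(prior) = -0.45*log2(0.45) - 0.55*log2(0.55)
= 0.9928
H(post) = -0.88*log2(0.88) - 0.12*log2(0.12)
= 0.5294
IG = 0.9928 - 0.5294 = 0.4634

0.4634


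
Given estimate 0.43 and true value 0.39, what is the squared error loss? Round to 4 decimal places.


Squared error = (estimate - true)^2
Difference = 0.04
Loss = 0.04^2 = 0.0016

0.0016


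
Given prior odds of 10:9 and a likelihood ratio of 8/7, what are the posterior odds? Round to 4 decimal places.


Posterior odds = prior odds * LR
Prior odds = 10/9 = 1.1111
LR = 8/7 = 1.1429
Posterior odds = 1.1111 * 1.1429 = 1.2698

1.2698


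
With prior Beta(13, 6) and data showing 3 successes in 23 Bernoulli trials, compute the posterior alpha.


Conjugate update: alpha_posterior = alpha_prior + k
= 13 + 3 = 16

16


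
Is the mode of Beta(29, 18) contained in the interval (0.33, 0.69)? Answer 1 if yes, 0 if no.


Mode = (a-1)/(a+b-2) = 28/45 = 0.6222
Interval: (0.33, 0.69)
Contains mode? 1

1


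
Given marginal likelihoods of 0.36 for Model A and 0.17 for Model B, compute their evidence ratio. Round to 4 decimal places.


Ratio = ML(A) / ML(B) = 0.36/0.17
= 2.1176

2.1176


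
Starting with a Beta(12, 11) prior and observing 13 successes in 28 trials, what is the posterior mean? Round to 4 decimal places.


Posterior parameters: alpha = 12 + 13 = 25
beta = 11 + 15 = 26
Posterior mean = alpha / (alpha + beta) = 25 / 51
= 0.4902

0.4902


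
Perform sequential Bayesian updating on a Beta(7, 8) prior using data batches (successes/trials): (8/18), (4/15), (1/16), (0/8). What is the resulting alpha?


Accumulate successes: 13
Posterior alpha = prior alpha + sum of successes
= 7 + 13 = 20

20


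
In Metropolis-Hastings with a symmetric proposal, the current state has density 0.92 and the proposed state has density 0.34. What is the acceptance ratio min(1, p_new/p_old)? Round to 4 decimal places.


Ratio = p_new / p_old = 0.34 / 0.92 = 0.3696
Acceptance = min(1, 0.3696) = 0.3696

0.3696


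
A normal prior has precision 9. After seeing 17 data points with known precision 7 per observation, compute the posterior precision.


In the conjugate normal model, precisions add:
tau_posterior = tau_prior + n * tau_data
= 9 + 17*7 = 128

128


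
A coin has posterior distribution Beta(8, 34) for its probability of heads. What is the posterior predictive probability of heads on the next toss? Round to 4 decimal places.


Posterior predictive = E[theta] = alpha/(alpha+beta)
= 8/42
= 0.1905

0.1905


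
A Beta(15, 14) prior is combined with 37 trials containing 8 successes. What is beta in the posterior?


In conjugate updating:
beta_posterior = beta_prior + (n - k)
= 14 + (37 - 8)
= 14 + 29 = 43

43


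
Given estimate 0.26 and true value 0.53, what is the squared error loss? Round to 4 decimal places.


Squared error = (estimate - true)^2
Difference = -0.27
Loss = -0.27^2 = 0.0729

0.0729


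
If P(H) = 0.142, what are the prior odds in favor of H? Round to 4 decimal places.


Prior odds = P(H) / (1 - P(H))
= 0.142 / 0.858
= 0.1655

0.1655


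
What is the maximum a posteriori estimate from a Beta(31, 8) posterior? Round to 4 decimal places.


The MAP estimate equals the mode of the distribution.
Mode of Beta(a,b) = (a-1)/(a+b-2)
= 30/37
= 0.8108

0.8108


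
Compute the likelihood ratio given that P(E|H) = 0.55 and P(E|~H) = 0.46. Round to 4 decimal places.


LR = P(E|H) / P(E|~H)
= 0.55 / 0.46 = 1.1957

1.1957


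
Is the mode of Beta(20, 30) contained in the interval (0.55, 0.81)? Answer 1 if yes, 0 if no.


Mode = (a-1)/(a+b-2) = 19/48 = 0.3958
Interval: (0.55, 0.81)
Contains mode? 0

0


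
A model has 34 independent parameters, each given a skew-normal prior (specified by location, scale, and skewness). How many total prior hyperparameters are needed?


Each skew-normal prior needs 3 hyperparameters (location, scale, and skewness).
Total = 3 * 34 = 102

102


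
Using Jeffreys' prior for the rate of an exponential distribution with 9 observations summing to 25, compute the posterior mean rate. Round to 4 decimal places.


Jeffreys' prior leads to posterior Gamma(9, 25).
Mean = 9/25 = 0.36

0.36


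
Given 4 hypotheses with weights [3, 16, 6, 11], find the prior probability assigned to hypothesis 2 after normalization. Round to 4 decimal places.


To normalize, divide each weight by the sum of all weights.
Sum = 36
Prior(H2) = 16/36 = 0.4444

0.4444


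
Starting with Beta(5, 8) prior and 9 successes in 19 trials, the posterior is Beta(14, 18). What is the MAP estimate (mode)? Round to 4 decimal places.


The mode of Beta(a, b) when a > 1 and b > 1 is (a-1)/(a+b-2)
= (14 - 1) / (14 + 18 - 2)
= 13 / 30
= 0.4333

0.4333


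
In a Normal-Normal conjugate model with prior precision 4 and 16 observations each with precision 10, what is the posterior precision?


Posterior precision = prior precision + n * observation precision
= 4 + 16 * 10
= 4 + 160 = 164

164


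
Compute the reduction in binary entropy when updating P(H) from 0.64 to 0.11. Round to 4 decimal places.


H_before = -p*log2(p) - (1-p)*log2(1-p) for p=0.64: 0.9427
H_after for p=0.11: 0.4999
Reduction = 0.9427 - 0.4999 = 0.4428

0.4428


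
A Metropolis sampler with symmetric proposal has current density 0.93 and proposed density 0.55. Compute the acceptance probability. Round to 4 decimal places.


For symmetric proposals, acceptance = min(1, pi(x*)/pi(x))
= min(1, 0.55/0.93)
= min(1, 0.5914) = 0.5914

0.5914


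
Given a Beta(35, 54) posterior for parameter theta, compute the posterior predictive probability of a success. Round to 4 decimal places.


For a Beta-Bernoulli model, the predictive probability is the mean:
P(success) = 35/(35+54) = 35/89 = 0.3933

0.3933
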